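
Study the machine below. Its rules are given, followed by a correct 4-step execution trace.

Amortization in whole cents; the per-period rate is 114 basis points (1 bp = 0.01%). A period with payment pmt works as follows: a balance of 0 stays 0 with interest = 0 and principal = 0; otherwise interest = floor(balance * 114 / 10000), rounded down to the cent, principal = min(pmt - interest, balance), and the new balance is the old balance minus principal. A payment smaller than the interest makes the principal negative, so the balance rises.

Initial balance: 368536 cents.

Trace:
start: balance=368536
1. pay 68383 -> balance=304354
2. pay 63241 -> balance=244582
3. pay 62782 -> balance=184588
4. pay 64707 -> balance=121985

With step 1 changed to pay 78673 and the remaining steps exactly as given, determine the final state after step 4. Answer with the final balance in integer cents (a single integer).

(re-executing from step 1 with the substitution; state before step 1: balance=368536)
1. pay 78673 -> balance=294064
2. pay 63241 -> balance=234175
3. pay 62782 -> balance=174062
4. pay 64707 -> balance=111339

111339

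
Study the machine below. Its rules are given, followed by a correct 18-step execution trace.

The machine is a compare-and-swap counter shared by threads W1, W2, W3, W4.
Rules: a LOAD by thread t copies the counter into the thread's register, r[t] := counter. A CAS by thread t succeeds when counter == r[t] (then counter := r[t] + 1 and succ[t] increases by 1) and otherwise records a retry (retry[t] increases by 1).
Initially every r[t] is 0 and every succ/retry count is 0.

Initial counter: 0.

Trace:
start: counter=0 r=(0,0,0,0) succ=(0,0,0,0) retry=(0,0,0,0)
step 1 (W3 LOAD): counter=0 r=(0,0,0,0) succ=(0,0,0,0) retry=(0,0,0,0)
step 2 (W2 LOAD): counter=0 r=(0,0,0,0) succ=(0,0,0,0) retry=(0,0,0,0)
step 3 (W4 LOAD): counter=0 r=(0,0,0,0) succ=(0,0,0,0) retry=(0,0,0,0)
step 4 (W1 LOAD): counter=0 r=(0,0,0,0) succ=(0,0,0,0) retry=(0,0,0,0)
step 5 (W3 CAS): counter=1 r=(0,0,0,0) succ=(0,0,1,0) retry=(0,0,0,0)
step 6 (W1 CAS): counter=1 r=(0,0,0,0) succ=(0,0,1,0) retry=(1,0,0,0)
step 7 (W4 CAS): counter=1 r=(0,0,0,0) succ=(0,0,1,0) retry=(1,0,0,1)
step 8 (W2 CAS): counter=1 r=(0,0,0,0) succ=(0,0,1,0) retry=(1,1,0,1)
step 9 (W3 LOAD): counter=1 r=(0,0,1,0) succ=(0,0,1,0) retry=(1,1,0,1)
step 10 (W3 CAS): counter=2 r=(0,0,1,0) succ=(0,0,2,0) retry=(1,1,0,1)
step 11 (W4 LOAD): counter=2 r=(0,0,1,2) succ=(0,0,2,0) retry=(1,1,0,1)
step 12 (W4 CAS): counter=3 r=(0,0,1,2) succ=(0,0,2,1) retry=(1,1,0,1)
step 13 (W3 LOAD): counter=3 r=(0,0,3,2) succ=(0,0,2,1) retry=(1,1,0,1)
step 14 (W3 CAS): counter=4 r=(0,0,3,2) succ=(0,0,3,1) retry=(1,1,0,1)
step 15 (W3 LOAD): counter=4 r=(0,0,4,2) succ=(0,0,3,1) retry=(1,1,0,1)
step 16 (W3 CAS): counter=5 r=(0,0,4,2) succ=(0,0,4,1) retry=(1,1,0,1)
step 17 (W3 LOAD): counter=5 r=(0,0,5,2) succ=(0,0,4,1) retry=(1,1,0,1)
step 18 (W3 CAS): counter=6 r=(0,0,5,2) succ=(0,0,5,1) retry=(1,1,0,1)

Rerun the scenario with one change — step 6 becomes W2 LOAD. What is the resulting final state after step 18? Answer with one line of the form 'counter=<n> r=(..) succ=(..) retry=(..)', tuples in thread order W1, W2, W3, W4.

counter=7 r=(0,1,6,3) succ=(0,1,5,1) retry=(0,0,0,1)

(re-executing from step 6 with the substitution; state before step 6: counter=1 r=(0,0,0,0) succ=(0,0,1,0) retry=(0,0,0,0))
step 6 (W2 LOAD): counter=1 r=(0,1,0,0) succ=(0,0,1,0) retry=(0,0,0,0)
step 7 (W4 CAS): counter=1 r=(0,1,0,0) succ=(0,0,1,0) retry=(0,0,0,1)
step 8 (W2 CAS): counter=2 r=(0,1,0,0) succ=(0,1,1,0) retry=(0,0,0,1)
step 9 (W3 LOAD): counter=2 r=(0,1,2,0) succ=(0,1,1,0) retry=(0,0,0,1)
step 10 (W3 CAS): counter=3 r=(0,1,2,0) succ=(0,1,2,0) retry=(0,0,0,1)
step 11 (W4 LOAD): counter=3 r=(0,1,2,3) succ=(0,1,2,0) retry=(0,0,0,1)
step 12 (W4 CAS): counter=4 r=(0,1,2,3) succ=(0,1,2,1) retry=(0,0,0,1)
step 13 (W3 LOAD): counter=4 r=(0,1,4,3) succ=(0,1,2,1) retry=(0,0,0,1)
step 14 (W3 CAS): counter=5 r=(0,1,4,3) succ=(0,1,3,1) retry=(0,0,0,1)
step 15 (W3 LOAD): counter=5 r=(0,1,5,3) succ=(0,1,3,1) retry=(0,0,0,1)
step 16 (W3 CAS): counter=6 r=(0,1,5,3) succ=(0,1,4,1) retry=(0,0,0,1)
step 17 (W3 LOAD): counter=6 r=(0,1,6,3) succ=(0,1,4,1) retry=(0,0,0,1)
step 18 (W3 CAS): counter=7 r=(0,1,6,3) succ=(0,1,5,1) retry=(0,0,0,1)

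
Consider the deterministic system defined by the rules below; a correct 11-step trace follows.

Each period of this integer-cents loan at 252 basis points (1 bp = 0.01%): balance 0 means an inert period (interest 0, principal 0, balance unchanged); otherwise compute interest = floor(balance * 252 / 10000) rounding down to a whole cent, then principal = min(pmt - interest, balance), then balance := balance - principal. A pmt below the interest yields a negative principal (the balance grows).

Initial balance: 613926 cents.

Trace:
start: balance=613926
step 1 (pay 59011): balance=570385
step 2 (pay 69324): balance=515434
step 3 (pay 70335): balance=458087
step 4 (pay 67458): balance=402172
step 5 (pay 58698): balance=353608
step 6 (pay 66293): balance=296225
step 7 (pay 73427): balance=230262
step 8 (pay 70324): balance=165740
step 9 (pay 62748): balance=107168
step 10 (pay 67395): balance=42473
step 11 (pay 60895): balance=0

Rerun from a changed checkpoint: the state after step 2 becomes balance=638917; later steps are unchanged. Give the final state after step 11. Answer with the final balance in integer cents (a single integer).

137133

state after step 2 := balance=638917
step 3 (pay 70335): balance=584682
step 4 (pay 67458): balance=531957
step 5 (pay 58698): balance=486664
step 6 (pay 66293): balance=432634
step 7 (pay 73427): balance=370109
step 8 (pay 70324): balance=309111
step 9 (pay 62748): balance=254152
step 10 (pay 67395): balance=193161
step 11 (pay 60895): balance=137133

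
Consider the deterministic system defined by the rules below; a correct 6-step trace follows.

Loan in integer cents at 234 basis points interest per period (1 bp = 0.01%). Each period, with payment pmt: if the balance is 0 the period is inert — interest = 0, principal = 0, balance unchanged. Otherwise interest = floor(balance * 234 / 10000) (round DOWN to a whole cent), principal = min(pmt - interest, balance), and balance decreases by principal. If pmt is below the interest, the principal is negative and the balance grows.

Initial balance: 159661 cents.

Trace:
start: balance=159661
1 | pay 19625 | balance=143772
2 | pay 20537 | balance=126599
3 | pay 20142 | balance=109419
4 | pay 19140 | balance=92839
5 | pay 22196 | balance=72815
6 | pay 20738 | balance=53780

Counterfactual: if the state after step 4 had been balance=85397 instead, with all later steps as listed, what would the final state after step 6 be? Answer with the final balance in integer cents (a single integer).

state after step 4 := balance=85397
5 | pay 22196 | balance=65199
6 | pay 20738 | balance=45986

45986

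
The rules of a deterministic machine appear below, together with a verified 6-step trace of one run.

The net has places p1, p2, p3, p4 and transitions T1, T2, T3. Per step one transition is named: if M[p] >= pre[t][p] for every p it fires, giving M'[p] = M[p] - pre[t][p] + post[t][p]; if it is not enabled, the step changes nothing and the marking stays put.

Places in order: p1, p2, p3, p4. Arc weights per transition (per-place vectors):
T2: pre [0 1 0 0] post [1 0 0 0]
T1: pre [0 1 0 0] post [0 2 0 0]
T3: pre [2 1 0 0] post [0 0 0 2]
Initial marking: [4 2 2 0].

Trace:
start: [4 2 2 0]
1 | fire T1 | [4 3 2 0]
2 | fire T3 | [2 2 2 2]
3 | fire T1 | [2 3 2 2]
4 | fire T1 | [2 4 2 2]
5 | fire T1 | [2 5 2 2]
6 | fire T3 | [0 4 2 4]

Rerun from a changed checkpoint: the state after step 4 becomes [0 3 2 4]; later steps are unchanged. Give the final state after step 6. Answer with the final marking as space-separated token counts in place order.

state after step 4 := [0 3 2 4]
5 | fire T1 | [0 4 2 4]
6 | fire T3 | [0 4 2 4]

0 4 2 4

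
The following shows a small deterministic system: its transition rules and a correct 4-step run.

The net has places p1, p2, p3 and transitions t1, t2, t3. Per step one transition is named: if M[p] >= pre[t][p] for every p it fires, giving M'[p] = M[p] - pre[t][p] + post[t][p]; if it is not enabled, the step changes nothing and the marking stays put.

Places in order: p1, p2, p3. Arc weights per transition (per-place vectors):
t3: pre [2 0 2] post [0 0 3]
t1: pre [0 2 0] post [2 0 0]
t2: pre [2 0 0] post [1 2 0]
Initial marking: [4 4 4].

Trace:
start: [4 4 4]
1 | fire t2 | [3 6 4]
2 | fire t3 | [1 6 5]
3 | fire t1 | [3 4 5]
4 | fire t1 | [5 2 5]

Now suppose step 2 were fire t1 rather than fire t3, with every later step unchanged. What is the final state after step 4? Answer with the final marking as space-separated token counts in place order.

9 0 4

(re-executing from step 2 with the substitution; state before step 2: [3 6 4])
2 | fire t1 | [5 4 4]
3 | fire t1 | [7 2 4]
4 | fire t1 | [9 0 4]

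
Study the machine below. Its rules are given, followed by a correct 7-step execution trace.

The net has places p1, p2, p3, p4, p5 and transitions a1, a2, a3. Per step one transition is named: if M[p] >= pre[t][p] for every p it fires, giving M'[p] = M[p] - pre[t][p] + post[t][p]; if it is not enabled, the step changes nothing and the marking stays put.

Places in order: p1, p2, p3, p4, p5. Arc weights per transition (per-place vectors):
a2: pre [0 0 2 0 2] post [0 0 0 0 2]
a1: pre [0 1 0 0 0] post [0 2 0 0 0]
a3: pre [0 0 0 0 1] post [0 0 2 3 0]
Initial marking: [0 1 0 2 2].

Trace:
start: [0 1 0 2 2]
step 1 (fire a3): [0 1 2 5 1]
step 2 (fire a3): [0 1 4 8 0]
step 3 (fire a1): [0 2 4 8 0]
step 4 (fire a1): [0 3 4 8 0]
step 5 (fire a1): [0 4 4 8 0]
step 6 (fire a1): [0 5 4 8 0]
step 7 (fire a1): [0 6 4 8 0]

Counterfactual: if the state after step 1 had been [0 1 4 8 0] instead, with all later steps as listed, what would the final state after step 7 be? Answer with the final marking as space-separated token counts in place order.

0 6 4 8 0

state after step 1 := [0 1 4 8 0]
step 2 (fire a3): [0 1 4 8 0]
step 3 (fire a1): [0 2 4 8 0]
step 4 (fire a1): [0 3 4 8 0]
step 5 (fire a1): [0 4 4 8 0]
step 6 (fire a1): [0 5 4 8 0]
step 7 (fire a1): [0 6 4 8 0]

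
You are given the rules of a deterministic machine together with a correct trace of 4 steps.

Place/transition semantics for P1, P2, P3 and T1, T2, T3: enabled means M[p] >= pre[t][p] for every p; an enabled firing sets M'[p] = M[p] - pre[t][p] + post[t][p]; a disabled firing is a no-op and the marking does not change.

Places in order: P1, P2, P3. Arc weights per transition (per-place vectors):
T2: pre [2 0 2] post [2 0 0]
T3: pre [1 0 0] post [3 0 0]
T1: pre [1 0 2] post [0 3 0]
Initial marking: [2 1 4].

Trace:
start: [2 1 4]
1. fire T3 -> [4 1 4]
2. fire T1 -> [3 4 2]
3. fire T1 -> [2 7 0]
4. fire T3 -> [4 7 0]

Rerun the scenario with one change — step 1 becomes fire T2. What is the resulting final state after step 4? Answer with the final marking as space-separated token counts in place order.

3 4 0

(re-executing from step 1 with the substitution; state before step 1: [2 1 4])
1. fire T2 -> [2 1 2]
2. fire T1 -> [1 4 0]
3. fire T1 -> [1 4 0]
4. fire T3 -> [3 4 0]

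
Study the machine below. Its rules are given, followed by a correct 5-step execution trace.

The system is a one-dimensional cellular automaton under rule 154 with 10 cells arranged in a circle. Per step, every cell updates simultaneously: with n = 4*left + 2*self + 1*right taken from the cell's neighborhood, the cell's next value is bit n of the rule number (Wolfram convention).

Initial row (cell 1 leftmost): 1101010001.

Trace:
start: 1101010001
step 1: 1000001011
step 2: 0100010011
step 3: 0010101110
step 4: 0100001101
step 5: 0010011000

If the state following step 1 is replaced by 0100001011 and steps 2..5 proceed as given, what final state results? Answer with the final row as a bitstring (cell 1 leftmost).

0010110100

state after step 1 := 0100001011
step 2: 0010010010
step 3: 0101101101
step 4: 0001001000
step 5: 0010110100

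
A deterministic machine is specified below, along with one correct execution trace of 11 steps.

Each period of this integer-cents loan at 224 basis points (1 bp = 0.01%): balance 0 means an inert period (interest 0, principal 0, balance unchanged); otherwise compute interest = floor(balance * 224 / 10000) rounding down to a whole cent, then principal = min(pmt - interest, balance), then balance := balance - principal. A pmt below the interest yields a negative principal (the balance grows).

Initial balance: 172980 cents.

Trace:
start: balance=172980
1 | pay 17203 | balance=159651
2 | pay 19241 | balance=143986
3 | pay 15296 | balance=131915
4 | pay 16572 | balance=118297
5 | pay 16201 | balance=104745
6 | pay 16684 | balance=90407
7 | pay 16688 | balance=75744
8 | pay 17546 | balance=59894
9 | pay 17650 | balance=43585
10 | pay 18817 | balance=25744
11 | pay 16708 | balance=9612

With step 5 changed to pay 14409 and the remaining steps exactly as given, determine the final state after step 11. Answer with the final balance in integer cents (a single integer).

11659

(re-executing from step 5 with the substitution; state before step 5: balance=118297)
5 | pay 14409 | balance=106537
6 | pay 16684 | balance=92239
7 | pay 16688 | balance=77617
8 | pay 17546 | balance=61809
9 | pay 17650 | balance=45543
10 | pay 18817 | balance=27746
11 | pay 16708 | balance=11659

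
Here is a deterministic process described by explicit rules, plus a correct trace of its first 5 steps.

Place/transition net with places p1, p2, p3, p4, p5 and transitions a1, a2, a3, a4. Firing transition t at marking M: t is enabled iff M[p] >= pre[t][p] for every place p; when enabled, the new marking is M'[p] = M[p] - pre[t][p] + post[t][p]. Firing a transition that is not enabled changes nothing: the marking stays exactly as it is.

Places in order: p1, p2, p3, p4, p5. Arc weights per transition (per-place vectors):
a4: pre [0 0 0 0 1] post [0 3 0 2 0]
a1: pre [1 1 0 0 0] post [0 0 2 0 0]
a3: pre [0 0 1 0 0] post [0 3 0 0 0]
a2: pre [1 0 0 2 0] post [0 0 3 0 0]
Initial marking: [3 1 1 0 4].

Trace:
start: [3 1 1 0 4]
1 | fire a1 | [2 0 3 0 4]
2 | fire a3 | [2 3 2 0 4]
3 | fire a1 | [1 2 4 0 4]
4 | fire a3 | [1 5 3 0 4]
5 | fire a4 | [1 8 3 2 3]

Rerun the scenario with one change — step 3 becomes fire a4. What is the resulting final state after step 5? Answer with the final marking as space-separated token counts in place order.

(re-executing from step 3 with the substitution; state before step 3: [2 3 2 0 4])
3 | fire a4 | [2 6 2 2 3]
4 | fire a3 | [2 9 1 2 3]
5 | fire a4 | [2 12 1 4 2]

2 12 1 4 2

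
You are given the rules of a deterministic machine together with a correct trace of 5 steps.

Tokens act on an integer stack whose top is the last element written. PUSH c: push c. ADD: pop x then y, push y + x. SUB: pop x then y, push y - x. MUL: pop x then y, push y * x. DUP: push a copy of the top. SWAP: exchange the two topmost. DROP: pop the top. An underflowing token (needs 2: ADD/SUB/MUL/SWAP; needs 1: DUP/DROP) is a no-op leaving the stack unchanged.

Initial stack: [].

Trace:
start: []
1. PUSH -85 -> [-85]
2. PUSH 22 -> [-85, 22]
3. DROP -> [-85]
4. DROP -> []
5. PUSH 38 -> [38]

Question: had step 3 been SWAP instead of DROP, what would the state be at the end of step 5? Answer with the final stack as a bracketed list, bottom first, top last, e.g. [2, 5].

(re-executing from step 3 with the substitution; state before step 3: [-85, 22])
3. SWAP -> [22, -85]
4. DROP -> [22]
5. PUSH 38 -> [22, 38]

[22, 38]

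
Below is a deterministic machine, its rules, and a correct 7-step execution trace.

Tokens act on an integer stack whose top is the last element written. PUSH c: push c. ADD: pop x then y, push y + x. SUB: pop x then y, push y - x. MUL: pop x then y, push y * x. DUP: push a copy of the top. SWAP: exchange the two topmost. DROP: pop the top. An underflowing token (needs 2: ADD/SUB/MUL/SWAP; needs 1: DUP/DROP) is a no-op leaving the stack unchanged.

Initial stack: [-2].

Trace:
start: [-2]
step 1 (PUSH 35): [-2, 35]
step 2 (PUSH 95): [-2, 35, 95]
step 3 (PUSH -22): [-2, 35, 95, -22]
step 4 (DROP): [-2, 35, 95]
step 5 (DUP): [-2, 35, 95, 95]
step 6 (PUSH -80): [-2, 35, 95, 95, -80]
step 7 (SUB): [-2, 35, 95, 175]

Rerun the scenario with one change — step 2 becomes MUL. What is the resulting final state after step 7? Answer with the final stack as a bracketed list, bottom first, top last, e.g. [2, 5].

(re-executing from step 2 with the substitution; state before step 2: [-2, 35])
step 2 (MUL): [-70]
step 3 (PUSH -22): [-70, -22]
step 4 (DROP): [-70]
step 5 (DUP): [-70, -70]
step 6 (PUSH -80): [-70, -70, -80]
step 7 (SUB): [-70, 10]

[-70, 10]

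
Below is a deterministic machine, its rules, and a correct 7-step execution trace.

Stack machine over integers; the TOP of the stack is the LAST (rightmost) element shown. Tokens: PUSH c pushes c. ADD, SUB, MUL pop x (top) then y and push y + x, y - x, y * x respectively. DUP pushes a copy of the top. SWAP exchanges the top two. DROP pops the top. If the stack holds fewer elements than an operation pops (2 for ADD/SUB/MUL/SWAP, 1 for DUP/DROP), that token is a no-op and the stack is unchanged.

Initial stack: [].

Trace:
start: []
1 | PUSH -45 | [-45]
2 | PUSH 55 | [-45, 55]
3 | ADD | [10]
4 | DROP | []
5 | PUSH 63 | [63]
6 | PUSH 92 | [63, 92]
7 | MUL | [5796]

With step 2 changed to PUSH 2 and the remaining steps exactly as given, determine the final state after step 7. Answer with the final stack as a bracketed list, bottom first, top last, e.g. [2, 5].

(re-executing from step 2 with the substitution; state before step 2: [-45])
2 | PUSH 2 | [-45, 2]
3 | ADD | [-43]
4 | DROP | []
5 | PUSH 63 | [63]
6 | PUSH 92 | [63, 92]
7 | MUL | [5796]

[5796]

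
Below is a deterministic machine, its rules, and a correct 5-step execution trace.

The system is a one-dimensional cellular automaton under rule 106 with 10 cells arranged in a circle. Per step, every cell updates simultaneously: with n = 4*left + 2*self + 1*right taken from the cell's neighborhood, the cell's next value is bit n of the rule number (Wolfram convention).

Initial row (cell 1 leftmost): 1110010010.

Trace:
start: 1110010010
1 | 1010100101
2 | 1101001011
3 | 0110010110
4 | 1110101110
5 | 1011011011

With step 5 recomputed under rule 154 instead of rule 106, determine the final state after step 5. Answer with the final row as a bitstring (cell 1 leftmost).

1100001100

(re-executing step 5 under rule 154; state before step 5: 1110101110)
5 | 1100001100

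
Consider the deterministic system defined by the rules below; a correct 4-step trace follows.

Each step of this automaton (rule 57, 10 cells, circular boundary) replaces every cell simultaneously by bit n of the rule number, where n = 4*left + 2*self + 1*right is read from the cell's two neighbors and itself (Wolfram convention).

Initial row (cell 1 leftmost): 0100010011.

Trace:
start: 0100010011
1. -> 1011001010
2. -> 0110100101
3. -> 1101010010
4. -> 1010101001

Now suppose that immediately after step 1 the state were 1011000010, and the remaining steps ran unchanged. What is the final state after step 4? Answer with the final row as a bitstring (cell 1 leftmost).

state after step 1 := 1011000010
2. -> 0110111001
3. -> 1101100100
4. -> 1011010010

1011010010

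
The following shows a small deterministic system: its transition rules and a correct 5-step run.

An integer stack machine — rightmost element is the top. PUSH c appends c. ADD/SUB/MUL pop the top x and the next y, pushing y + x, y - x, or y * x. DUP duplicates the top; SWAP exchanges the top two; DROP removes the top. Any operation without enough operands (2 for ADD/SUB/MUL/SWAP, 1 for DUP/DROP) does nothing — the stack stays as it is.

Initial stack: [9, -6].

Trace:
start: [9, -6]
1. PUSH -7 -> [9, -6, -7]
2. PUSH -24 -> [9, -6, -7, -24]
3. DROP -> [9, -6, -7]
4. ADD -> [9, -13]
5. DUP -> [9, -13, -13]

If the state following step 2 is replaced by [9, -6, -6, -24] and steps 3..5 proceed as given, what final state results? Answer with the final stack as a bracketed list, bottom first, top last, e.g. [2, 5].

state after step 2 := [9, -6, -6, -24]
3. DROP -> [9, -6, -6]
4. ADD -> [9, -12]
5. DUP -> [9, -12, -12]

[9, -12, -12]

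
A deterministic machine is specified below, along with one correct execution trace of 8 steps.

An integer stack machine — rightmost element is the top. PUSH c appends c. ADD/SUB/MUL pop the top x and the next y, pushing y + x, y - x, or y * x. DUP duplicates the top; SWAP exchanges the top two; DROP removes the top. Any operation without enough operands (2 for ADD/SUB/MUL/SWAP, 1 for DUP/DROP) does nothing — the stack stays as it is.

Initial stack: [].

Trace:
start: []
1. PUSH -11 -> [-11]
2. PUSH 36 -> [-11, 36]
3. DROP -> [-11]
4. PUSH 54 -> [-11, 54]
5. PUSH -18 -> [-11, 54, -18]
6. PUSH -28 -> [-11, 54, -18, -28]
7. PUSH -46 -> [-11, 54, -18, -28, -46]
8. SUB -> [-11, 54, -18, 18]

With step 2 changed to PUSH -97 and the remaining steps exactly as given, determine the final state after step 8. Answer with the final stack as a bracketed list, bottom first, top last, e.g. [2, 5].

[-11, 54, -18, 18]

(re-executing from step 2 with the substitution; state before step 2: [-11])
2. PUSH -97 -> [-11, -97]
3. DROP -> [-11]
4. PUSH 54 -> [-11, 54]
5. PUSH -18 -> [-11, 54, -18]
6. PUSH -28 -> [-11, 54, -18, -28]
7. PUSH -46 -> [-11, 54, -18, -28, -46]
8. SUB -> [-11, 54, -18, 18]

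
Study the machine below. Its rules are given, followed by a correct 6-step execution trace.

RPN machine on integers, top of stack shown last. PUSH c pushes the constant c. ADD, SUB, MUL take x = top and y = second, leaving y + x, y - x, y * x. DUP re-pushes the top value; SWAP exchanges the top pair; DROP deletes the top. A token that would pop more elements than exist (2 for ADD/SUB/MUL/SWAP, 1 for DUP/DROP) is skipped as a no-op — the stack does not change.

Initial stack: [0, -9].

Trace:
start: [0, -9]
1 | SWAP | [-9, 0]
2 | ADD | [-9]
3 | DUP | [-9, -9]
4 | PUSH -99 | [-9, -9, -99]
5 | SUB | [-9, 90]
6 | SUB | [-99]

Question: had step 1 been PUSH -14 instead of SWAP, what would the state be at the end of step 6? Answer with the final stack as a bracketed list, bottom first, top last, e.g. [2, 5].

[0, -99]

(re-executing from step 1 with the substitution; state before step 1: [0, -9])
1 | PUSH -14 | [0, -9, -14]
2 | ADD | [0, -23]
3 | DUP | [0, -23, -23]
4 | PUSH -99 | [0, -23, -23, -99]
5 | SUB | [0, -23, 76]
6 | SUB | [0, -99]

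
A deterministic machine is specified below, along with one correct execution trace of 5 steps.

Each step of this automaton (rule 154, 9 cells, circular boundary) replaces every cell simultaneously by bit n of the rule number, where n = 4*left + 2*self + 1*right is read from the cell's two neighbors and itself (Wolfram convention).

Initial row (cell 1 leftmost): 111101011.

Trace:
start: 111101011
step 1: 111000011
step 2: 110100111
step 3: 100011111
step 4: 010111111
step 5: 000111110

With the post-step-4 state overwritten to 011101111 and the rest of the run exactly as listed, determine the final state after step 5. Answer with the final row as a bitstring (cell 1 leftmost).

state after step 4 := 011101111
step 5: 011001110

011001110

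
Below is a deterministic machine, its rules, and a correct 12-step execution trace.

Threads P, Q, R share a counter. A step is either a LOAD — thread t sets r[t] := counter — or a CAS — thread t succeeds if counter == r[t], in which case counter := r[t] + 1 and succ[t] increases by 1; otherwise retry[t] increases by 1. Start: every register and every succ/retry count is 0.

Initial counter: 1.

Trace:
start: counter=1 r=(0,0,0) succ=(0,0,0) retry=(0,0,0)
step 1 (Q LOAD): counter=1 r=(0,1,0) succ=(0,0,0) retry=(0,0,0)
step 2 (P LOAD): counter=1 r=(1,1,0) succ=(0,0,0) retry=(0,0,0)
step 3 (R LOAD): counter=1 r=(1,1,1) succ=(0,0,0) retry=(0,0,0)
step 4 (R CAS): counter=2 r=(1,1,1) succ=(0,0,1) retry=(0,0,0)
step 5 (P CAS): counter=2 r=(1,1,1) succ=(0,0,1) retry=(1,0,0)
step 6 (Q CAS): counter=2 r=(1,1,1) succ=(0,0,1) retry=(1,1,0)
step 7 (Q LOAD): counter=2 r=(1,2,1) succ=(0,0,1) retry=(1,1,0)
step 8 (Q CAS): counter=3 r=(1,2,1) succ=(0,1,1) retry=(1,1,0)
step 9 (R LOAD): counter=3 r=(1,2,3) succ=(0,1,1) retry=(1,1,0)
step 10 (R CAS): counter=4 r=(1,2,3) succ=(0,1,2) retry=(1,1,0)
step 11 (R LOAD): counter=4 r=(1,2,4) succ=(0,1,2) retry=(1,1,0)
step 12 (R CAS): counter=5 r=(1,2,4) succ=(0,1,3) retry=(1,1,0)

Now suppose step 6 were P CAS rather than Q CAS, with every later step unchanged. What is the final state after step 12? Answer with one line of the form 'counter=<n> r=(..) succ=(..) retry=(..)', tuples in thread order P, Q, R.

counter=5 r=(1,2,4) succ=(0,1,3) retry=(2,0,0)

(re-executing from step 6 with the substitution; state before step 6: counter=2 r=(1,1,1) succ=(0,0,1) retry=(1,0,0))
step 6 (P CAS): counter=2 r=(1,1,1) succ=(0,0,1) retry=(2,0,0)
step 7 (Q LOAD): counter=2 r=(1,2,1) succ=(0,0,1) retry=(2,0,0)
step 8 (Q CAS): counter=3 r=(1,2,1) succ=(0,1,1) retry=(2,0,0)
step 9 (R LOAD): counter=3 r=(1,2,3) succ=(0,1,1) retry=(2,0,0)
step 10 (R CAS): counter=4 r=(1,2,3) succ=(0,1,2) retry=(2,0,0)
step 11 (R LOAD): counter=4 r=(1,2,4) succ=(0,1,2) retry=(2,0,0)
step 12 (R CAS): counter=5 r=(1,2,4) succ=(0,1,3) retry=(2,0,0)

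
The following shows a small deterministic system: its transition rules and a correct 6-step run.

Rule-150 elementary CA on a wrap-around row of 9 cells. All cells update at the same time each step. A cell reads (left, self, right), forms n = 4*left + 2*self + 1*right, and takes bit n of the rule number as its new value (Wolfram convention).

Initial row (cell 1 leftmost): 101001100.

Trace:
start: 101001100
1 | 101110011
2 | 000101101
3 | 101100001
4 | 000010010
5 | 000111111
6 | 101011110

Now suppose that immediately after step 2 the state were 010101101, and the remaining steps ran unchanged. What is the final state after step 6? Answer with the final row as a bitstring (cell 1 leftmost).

state after step 2 := 010101101
3 | 010100001
4 | 010110011
5 | 010001100
6 | 111010010

111010010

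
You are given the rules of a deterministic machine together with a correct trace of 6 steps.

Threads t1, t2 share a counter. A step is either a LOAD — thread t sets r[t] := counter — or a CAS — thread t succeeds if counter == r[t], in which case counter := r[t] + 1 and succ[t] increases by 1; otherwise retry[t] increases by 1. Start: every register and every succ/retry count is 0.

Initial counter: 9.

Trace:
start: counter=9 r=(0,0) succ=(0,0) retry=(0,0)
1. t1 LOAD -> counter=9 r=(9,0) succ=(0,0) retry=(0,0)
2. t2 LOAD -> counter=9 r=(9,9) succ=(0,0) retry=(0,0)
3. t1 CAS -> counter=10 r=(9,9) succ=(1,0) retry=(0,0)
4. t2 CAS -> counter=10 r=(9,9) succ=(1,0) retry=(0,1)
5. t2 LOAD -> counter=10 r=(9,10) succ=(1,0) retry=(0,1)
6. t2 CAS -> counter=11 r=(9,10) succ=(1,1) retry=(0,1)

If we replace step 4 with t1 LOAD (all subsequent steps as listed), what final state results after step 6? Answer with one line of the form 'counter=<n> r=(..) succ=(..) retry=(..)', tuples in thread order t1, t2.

(re-executing from step 4 with the substitution; state before step 4: counter=10 r=(9,9) succ=(1,0) retry=(0,0))
4. t1 LOAD -> counter=10 r=(10,9) succ=(1,0) retry=(0,0)
5. t2 LOAD -> counter=10 r=(10,10) succ=(1,0) retry=(0,0)
6. t2 CAS -> counter=11 r=(10,10) succ=(1,1) retry=(0,0)

counter=11 r=(10,10) succ=(1,1) retry=(0,0)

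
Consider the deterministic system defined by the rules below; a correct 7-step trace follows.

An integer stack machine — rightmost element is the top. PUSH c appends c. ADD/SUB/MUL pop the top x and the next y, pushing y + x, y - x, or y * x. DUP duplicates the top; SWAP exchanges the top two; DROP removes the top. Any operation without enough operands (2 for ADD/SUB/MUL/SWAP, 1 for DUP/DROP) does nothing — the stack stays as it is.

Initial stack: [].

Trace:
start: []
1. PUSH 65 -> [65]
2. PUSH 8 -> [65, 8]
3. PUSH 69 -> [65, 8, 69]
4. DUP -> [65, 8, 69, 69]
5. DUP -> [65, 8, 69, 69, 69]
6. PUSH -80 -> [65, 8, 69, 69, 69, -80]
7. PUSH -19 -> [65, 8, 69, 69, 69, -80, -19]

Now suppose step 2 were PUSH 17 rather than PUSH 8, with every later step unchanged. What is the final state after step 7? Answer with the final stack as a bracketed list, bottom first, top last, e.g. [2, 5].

(re-executing from step 2 with the substitution; state before step 2: [65])
2. PUSH 17 -> [65, 17]
3. PUSH 69 -> [65, 17, 69]
4. DUP -> [65, 17, 69, 69]
5. DUP -> [65, 17, 69, 69, 69]
6. PUSH -80 -> [65, 17, 69, 69, 69, -80]
7. PUSH -19 -> [65, 17, 69, 69, 69, -80, -19]

[65, 17, 69, 69, 69, -80, -19]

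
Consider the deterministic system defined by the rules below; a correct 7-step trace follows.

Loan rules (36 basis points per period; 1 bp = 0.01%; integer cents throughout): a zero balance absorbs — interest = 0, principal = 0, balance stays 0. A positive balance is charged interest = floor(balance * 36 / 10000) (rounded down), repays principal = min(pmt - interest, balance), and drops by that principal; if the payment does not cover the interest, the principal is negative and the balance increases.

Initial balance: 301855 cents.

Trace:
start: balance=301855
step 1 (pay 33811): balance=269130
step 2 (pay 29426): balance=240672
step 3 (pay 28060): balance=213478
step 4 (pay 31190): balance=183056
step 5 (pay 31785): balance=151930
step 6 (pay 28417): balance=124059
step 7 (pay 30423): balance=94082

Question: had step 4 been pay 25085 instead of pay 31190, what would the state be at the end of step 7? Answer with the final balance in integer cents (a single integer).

100253

(re-executing from step 4 with the substitution; state before step 4: balance=213478)
step 4 (pay 25085): balance=189161
step 5 (pay 31785): balance=158056
step 6 (pay 28417): balance=130208
step 7 (pay 30423): balance=100253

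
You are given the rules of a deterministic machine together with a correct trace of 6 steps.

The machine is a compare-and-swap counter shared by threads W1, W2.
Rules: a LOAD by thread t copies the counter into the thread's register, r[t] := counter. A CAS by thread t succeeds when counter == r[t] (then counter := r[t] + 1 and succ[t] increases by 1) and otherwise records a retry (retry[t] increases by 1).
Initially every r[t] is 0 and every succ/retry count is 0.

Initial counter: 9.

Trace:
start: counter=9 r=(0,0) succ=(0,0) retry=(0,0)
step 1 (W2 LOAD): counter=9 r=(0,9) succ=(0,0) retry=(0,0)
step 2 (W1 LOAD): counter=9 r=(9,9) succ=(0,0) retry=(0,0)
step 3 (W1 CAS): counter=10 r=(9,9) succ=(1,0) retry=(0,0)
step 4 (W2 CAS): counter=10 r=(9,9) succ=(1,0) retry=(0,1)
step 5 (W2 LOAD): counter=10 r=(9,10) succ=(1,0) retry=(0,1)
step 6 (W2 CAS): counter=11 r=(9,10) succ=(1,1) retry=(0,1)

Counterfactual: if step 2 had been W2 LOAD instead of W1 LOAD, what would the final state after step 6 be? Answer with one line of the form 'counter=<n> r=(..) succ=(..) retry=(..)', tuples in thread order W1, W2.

counter=11 r=(0,10) succ=(0,2) retry=(1,0)

(re-executing from step 2 with the substitution; state before step 2: counter=9 r=(0,9) succ=(0,0) retry=(0,0))
step 2 (W2 LOAD): counter=9 r=(0,9) succ=(0,0) retry=(0,0)
step 3 (W1 CAS): counter=9 r=(0,9) succ=(0,0) retry=(1,0)
step 4 (W2 CAS): counter=10 r=(0,9) succ=(0,1) retry=(1,0)
step 5 (W2 LOAD): counter=10 r=(0,10) succ=(0,1) retry=(1,0)
step 6 (W2 CAS): counter=11 r=(0,10) succ=(0,2) retry=(1,0)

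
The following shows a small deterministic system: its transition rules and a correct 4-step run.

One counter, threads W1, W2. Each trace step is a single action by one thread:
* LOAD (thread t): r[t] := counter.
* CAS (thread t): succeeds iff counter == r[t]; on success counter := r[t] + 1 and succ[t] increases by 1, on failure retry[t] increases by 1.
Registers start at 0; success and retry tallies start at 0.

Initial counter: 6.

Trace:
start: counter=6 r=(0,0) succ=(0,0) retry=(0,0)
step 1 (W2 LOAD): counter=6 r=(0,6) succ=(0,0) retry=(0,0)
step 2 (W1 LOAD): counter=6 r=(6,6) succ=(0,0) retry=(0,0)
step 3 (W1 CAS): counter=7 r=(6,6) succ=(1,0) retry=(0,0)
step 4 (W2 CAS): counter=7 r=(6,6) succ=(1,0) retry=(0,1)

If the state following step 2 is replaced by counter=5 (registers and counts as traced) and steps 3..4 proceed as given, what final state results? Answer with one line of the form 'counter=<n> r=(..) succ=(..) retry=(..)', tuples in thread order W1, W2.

state after step 2 := counter=5 r=(6,6) succ=(0,0) retry=(0,0)
step 3 (W1 CAS): counter=5 r=(6,6) succ=(0,0) retry=(1,0)
step 4 (W2 CAS): counter=5 r=(6,6) succ=(0,0) retry=(1,1)

counter=5 r=(6,6) succ=(0,0) retry=(1,1)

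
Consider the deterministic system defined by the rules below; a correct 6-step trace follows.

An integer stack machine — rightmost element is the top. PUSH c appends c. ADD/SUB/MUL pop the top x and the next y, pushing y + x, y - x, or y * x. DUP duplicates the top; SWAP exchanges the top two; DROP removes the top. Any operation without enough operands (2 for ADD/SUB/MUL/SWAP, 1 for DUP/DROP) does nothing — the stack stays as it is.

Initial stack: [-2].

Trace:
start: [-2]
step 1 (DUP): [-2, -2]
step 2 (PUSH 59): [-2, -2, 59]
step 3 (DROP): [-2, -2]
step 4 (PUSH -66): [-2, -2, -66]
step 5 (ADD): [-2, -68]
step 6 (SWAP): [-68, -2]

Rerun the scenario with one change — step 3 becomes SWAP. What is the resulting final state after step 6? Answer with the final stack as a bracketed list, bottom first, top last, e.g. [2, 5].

[-2, -68, 59]

(re-executing from step 3 with the substitution; state before step 3: [-2, -2, 59])
step 3 (SWAP): [-2, 59, -2]
step 4 (PUSH -66): [-2, 59, -2, -66]
step 5 (ADD): [-2, 59, -68]
step 6 (SWAP): [-2, -68, 59]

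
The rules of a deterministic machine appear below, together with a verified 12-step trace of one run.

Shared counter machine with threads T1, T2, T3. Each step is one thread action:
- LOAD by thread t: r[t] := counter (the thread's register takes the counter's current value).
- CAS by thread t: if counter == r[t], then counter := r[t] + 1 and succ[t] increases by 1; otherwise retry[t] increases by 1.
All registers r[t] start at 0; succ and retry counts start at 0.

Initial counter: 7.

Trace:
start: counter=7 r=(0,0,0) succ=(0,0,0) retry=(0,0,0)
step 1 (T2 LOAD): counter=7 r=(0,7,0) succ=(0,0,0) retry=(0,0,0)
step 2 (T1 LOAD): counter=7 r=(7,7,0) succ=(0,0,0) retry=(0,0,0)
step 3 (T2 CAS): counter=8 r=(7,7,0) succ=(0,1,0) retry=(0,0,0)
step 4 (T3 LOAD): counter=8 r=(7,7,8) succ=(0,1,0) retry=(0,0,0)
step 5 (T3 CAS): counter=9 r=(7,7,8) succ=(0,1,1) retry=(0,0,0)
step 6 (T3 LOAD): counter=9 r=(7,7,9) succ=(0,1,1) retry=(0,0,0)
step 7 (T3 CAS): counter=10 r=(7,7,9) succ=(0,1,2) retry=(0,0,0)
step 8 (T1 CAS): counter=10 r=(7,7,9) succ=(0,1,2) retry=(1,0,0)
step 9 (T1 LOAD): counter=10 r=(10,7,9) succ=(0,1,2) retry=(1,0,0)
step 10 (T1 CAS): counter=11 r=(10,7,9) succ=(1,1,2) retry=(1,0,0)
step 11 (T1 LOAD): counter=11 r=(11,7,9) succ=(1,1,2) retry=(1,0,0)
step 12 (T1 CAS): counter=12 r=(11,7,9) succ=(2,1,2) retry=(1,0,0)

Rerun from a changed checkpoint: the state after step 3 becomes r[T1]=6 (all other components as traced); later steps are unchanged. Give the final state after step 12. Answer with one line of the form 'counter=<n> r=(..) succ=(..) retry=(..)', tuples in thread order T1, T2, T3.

state after step 3 := counter=8 r=(6,7,0) succ=(0,1,0) retry=(0,0,0)
step 4 (T3 LOAD): counter=8 r=(6,7,8) succ=(0,1,0) retry=(0,0,0)
step 5 (T3 CAS): counter=9 r=(6,7,8) succ=(0,1,1) retry=(0,0,0)
step 6 (T3 LOAD): counter=9 r=(6,7,9) succ=(0,1,1) retry=(0,0,0)
step 7 (T3 CAS): counter=10 r=(6,7,9) succ=(0,1,2) retry=(0,0,0)
step 8 (T1 CAS): counter=10 r=(6,7,9) succ=(0,1,2) retry=(1,0,0)
step 9 (T1 LOAD): counter=10 r=(10,7,9) succ=(0,1,2) retry=(1,0,0)
step 10 (T1 CAS): counter=11 r=(10,7,9) succ=(1,1,2) retry=(1,0,0)
step 11 (T1 LOAD): counter=11 r=(11,7,9) succ=(1,1,2) retry=(1,0,0)
step 12 (T1 CAS): counter=12 r=(11,7,9) succ=(2,1,2) retry=(1,0,0)

counter=12 r=(11,7,9) succ=(2,1,2) retry=(1,0,0)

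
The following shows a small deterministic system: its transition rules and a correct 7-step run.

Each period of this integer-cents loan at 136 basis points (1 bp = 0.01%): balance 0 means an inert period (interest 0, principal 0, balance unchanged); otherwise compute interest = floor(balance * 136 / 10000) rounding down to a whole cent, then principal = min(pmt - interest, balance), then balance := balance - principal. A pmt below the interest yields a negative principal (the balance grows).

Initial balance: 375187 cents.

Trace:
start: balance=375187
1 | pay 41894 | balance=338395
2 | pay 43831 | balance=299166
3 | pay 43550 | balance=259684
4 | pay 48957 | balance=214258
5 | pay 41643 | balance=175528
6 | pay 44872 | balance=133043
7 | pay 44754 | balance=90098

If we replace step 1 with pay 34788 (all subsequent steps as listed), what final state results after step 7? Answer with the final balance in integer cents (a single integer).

97803

(re-executing from step 1 with the substitution; state before step 1: balance=375187)
1 | pay 34788 | balance=345501
2 | pay 43831 | balance=306368
3 | pay 43550 | balance=266984
4 | pay 48957 | balance=221657
5 | pay 41643 | balance=183028
6 | pay 44872 | balance=140645
7 | pay 44754 | balance=97803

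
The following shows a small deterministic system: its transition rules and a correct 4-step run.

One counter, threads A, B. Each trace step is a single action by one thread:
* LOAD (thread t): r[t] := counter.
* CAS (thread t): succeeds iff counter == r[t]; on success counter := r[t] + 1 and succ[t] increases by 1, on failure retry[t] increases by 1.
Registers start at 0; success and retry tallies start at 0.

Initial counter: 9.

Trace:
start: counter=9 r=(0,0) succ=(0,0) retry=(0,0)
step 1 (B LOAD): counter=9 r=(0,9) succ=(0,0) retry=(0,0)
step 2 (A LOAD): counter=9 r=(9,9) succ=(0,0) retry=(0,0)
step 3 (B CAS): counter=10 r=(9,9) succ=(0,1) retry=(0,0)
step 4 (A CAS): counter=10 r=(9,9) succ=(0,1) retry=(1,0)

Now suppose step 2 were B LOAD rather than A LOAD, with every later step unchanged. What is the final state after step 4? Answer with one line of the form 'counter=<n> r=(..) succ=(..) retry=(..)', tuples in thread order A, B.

(re-executing from step 2 with the substitution; state before step 2: counter=9 r=(0,9) succ=(0,0) retry=(0,0))
step 2 (B LOAD): counter=9 r=(0,9) succ=(0,0) retry=(0,0)
step 3 (B CAS): counter=10 r=(0,9) succ=(0,1) retry=(0,0)
step 4 (A CAS): counter=10 r=(0,9) succ=(0,1) retry=(1,0)

counter=10 r=(0,9) succ=(0,1) retry=(1,0)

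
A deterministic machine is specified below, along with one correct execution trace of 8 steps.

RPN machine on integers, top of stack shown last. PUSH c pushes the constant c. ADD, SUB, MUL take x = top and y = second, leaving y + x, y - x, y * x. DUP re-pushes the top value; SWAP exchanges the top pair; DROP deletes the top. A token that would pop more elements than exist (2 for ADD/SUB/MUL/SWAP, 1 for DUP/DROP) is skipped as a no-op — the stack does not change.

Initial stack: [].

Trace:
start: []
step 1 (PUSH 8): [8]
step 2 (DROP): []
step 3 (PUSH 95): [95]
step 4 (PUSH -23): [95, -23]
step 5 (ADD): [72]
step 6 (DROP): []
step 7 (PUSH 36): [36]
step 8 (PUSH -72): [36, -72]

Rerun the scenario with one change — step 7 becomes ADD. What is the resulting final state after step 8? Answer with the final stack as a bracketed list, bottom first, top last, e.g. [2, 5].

[-72]

(re-executing from step 7 with the substitution; state before step 7: [])
step 7 (ADD): []
step 8 (PUSH -72): [-72]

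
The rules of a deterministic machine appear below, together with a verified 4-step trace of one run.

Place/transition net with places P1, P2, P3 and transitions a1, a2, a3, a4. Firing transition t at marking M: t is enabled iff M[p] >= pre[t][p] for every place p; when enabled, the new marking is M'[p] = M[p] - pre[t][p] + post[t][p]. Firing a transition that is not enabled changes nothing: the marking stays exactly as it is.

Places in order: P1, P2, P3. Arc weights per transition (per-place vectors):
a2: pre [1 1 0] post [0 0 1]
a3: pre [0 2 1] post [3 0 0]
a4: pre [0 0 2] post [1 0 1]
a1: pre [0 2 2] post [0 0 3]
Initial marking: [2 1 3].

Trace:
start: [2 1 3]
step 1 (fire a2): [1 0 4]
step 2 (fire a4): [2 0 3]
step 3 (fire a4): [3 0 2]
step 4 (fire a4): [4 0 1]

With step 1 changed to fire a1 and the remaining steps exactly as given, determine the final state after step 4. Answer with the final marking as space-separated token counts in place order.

(re-executing from step 1 with the substitution; state before step 1: [2 1 3])
step 1 (fire a1): [2 1 3]
step 2 (fire a4): [3 1 2]
step 3 (fire a4): [4 1 1]
step 4 (fire a4): [4 1 1]

4 1 1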